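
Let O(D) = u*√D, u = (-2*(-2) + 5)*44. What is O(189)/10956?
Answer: 9*√21/83 ≈ 0.49691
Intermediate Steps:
u = 396 (u = (4 + 5)*44 = 9*44 = 396)
O(D) = 396*√D
O(189)/10956 = (396*√189)/10956 = (396*(3*√21))*(1/10956) = (1188*√21)*(1/10956) = 9*√21/83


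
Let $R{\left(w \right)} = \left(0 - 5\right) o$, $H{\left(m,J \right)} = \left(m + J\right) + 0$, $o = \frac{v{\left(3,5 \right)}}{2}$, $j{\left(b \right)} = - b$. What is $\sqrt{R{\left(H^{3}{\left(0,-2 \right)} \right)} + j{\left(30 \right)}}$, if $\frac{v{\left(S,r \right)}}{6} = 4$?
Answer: $3 i \sqrt{10} \approx 9.4868 i$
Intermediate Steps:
$v{\left(S,r \right)} = 24$ ($v{\left(S,r \right)} = 6 \cdot 4 = 24$)
$o = 12$ ($o = \frac{24}{2} = 24 \cdot \frac{1}{2} = 12$)
$H{\left(m,J \right)} = J + m$ ($H{\left(m,J \right)} = \left(J + m\right) + 0 = J + m$)
$R{\left(w \right)} = -60$ ($R{\left(w \right)} = \left(0 - 5\right) 12 = \left(-5\right) 12 = -60$)
$\sqrt{R{\left(H^{3}{\left(0,-2 \right)} \right)} + j{\left(30 \right)}} = \sqrt{-60 - 30} = \sqrt{-90} = 3 i \sqrt{10}$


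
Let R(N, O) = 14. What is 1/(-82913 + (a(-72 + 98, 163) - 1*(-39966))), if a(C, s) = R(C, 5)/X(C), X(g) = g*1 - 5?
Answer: -3/128839 ≈ -2.3285e-5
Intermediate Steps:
X(g) = -5 + g (X(g) = g - 5 = -5 + g)
a(C, s) = 14/(-5 + C)
1/(-82913 + (a(-72 + 98, 163) - 1*(-39966))) = 1/(-82913 + (14/(-5 + (-72 + 98)) - 1*(-39966))) = 1/(-82913 + (14/(-5 + 26) + 39966)) = 1/(-82913 + (14/21 + 39966)) = 1/(-82913 + (14*(1/21) + 39966)) = 1/(-82913 + (⅔ + 39966)) = 1/(-82913 + 119900/3) = 1/(-128839/3) = -3/128839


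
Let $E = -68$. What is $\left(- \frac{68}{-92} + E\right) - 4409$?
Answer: $- \frac{102954}{23} \approx -4476.3$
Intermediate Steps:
$\left(- \frac{68}{-92} + E\right) - 4409 = \left(- \frac{68}{-92} - 68\right) - 4409 = \left(\left(-68\right) \left(- \frac{1}{92}\right) - 68\right) - 4409 = \left(\frac{17}{23} - 68\right) - 4409 = - \frac{1547}{23} - 4409 = - \frac{102954}{23}$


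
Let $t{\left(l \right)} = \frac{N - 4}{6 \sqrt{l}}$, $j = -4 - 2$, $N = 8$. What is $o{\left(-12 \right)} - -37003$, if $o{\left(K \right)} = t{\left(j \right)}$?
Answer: $37003 - \frac{i \sqrt{6}}{9} \approx 37003.0 - 0.27217 i$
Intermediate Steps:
$j = -6$ ($j = -4 - 2 = -6$)
$t{\left(l \right)} = \frac{2}{3 \sqrt{l}}$ ($t{\left(l \right)} = \frac{8 - 4}{6 \sqrt{l}} = 4 \frac{1}{6 \sqrt{l}} = \frac{2}{3 \sqrt{l}}$)
$o{\left(K \right)} = - \frac{i \sqrt{6}}{9}$ ($o{\left(K \right)} = \frac{2}{3 i \sqrt{6}} = \frac{2 \left(- \frac{i \sqrt{6}}{6}\right)}{3} = - \frac{i \sqrt{6}}{9}$)
$o{\left(-12 \right)} - -37003 = - \frac{i \sqrt{6}}{9} - -37003 = - \frac{i \sqrt{6}}{9} + 37003 = 37003 - \frac{i \sqrt{6}}{9}$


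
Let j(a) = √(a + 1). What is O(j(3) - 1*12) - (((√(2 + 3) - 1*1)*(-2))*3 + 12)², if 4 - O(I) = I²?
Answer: -600 + 216*√5 ≈ -117.01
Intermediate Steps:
j(a) = √(1 + a)
O(I) = 4 - I²
O(j(3) - 1*12) - (((√(2 + 3) - 1*1)*(-2))*3 + 12)² = (4 - (√(1 + 3) - 1*12)²) - (((√(2 + 3) - 1*1)*(-2))*3 + 12)² = (4 - (√4 - 12)²) - (((√5 - 1)*(-2))*3 + 12)² = (4 - (2 - 12)²) - (((-1 + √5)*(-2))*3 + 12)² = (4 - 1*(-10)²) - ((2 - 2*√5)*3 + 12)² = (4 - 1*100) - ((6 - 6*√5) + 12)² = (4 - 100) - (18 - 6*√5)² = -96 - (18 - 6*√5)²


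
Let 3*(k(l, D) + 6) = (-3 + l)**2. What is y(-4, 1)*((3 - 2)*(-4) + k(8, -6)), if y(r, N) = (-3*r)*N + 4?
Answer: -80/3 ≈ -26.667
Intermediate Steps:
y(r, N) = 4 - 3*N*r (y(r, N) = -3*N*r + 4 = 4 - 3*N*r)
k(l, D) = -6 + (-3 + l)**2/3
y(-4, 1)*((3 - 2)*(-4) + k(8, -6)) = (4 - 3*1*(-4))*((3 - 2)*(-4) + (-6 + (-3 + 8)**2/3)) = (4 + 12)*(1*(-4) + (-6 + (1/3)*5**2)) = 16*(-4 + (-6 + (1/3)*25)) = 16*(-4 + (-6 + 25/3)) = 16*(-4 + 7/3) = 16*(-5/3) = -80/3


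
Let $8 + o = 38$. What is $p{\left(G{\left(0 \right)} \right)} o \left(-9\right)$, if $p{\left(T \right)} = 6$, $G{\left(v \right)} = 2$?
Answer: $-1620$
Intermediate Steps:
$o = 30$ ($o = -8 + 38 = 30$)
$p{\left(G{\left(0 \right)} \right)} o \left(-9\right) = 6 \cdot 30 \left(-9\right) = 180 \left(-9\right) = -1620$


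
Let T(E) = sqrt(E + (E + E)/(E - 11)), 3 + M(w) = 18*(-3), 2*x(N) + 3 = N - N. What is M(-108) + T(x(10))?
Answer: -57 + 3*I*sqrt(14)/10 ≈ -57.0 + 1.1225*I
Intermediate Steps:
x(N) = -3/2 (x(N) = -3/2 + (N - N)/2 = -3/2 + (1/2)*0 = -3/2 + 0 = -3/2)
M(w) = -57 (M(w) = -3 + 18*(-3) = -3 - 54 = -57)
T(E) = sqrt(E + 2*E/(-11 + E)) (T(E) = sqrt(E + (2*E)/(-11 + E)) = sqrt(E + 2*E/(-11 + E)))
M(-108) + T(x(10)) = -57 + sqrt(-3*(-9 - 3/2)/(2*(-11 - 3/2))) = -57 + sqrt(-3/2*(-21/2)/(-25/2)) = -57 + sqrt(-3/2*(-2/25)*(-21/2)) = -57 + sqrt(-63/50) = -57 + 3*I*sqrt(14)/10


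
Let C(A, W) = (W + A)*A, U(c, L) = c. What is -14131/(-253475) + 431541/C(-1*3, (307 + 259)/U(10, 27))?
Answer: -182304304517/67931300 ≈ -2683.7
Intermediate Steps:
C(A, W) = A*(A + W) (C(A, W) = (A + W)*A = A*(A + W))
-14131/(-253475) + 431541/C(-1*3, (307 + 259)/U(10, 27)) = -14131/(-253475) + 431541/(((-1*3)*(-1*3 + (307 + 259)/10))) = -14131*(-1/253475) + 431541/((-3*(-3 + 566*(⅒)))) = 14131/253475 + 431541/((-3*(-3 + 283/5))) = 14131/253475 + 431541/((-3*268/5)) = 14131/253475 + 431541/(-804/5) = 14131/253475 + 431541*(-5/804) = 14131/253475 - 719235/268 = -182304304517/67931300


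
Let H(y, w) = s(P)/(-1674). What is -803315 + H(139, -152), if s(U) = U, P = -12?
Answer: -224124883/279 ≈ -8.0332e+5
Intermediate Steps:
H(y, w) = 2/279 (H(y, w) = -12/(-1674) = -12*(-1/1674) = 2/279)
-803315 + H(139, -152) = -803315 + 2/279 = -224124883/279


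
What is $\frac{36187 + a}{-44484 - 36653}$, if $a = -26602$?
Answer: $- \frac{9585}{81137} \approx -0.11813$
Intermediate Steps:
$\frac{36187 + a}{-44484 - 36653} = \frac{36187 - 26602}{-44484 - 36653} = \frac{9585}{-81137} = 9585 \left(- \frac{1}{81137}\right) = - \frac{9585}{81137}$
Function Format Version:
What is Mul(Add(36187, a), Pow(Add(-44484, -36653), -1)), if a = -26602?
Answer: Rational(-9585, 81137) ≈ -0.11813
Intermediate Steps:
Mul(Add(36187, a), Pow(Add(-44484, -36653), -1)) = Mul(Add(36187, -26602), Pow(Add(-44484, -36653), -1)) = Mul(9585, Pow(-81137, -1)) = Mul(9585, Rational(-1, 81137)) = Rational(-9585, 81137)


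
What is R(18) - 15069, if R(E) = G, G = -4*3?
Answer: -15081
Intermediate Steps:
G = -12
R(E) = -12
R(18) - 15069 = -12 - 15069 = -15081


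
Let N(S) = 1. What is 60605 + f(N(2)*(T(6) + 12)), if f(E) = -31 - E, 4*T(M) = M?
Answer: 121121/2 ≈ 60561.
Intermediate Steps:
T(M) = M/4
60605 + f(N(2)*(T(6) + 12)) = 60605 + (-31 - ((1/4)*6 + 12)) = 60605 + (-31 - (3/2 + 12)) = 60605 + (-31 - 27/2) = 60605 - 89/2 = 121121/2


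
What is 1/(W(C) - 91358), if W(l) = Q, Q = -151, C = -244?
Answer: -1/91509 ≈ -1.0928e-5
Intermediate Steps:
W(l) = -151
1/(W(C) - 91358) = 1/(-151 - 91358) = 1/(-91509) = -1/91509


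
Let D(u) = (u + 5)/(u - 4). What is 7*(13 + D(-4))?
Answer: 721/8 ≈ 90.125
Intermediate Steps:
D(u) = (5 + u)/(-4 + u)
7*(13 + D(-4)) = 7*(13 + (5 - 4)/(-4 - 4)) = 7*(13 + 1/(-8)) = 7*(13 - ⅛*1) = 7*(13 - ⅛) = 7*(103/8) = 721/8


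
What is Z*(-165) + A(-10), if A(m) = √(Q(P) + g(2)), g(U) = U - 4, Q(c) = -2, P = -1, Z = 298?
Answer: -49170 + 2*I ≈ -49170.0 + 2.0*I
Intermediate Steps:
g(U) = -4 + U
A(m) = 2*I (A(m) = √(-2 + (-4 + 2)) = √(-2 - 2) = √(-4) = 2*I)
Z*(-165) + A(-10) = 298*(-165) + 2*I = -49170 + 2*I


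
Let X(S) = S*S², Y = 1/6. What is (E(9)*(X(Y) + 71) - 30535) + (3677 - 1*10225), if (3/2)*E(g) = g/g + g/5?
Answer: -29929871/810 ≈ -36950.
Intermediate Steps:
E(g) = ⅔ + 2*g/15 (E(g) = 2*(g/g + g/5)/3 = 2*(1 + g*(⅕))/3 = 2*(1 + g/5)/3 = ⅔ + 2*g/15)
Y = ⅙ ≈ 0.16667
X(S) = S³
(E(9)*(X(Y) + 71) - 30535) + (3677 - 1*10225) = ((⅔ + (2/15)*9)*((⅙)³ + 71) - 30535) + (3677 - 1*10225) = ((⅔ + 6/5)*(1/216 + 71) - 30535) + (3677 - 10225) = ((28/15)*(15337/216) - 30535) - 6548 = (107359/810 - 30535) - 6548 = -24625991/810 - 6548 = -29929871/810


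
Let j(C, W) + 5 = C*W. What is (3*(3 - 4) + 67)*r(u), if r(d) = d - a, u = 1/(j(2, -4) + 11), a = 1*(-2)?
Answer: 96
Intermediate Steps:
a = -2
j(C, W) = -5 + C*W
u = -½ (u = 1/((-5 + 2*(-4)) + 11) = 1/((-5 - 8) + 11) = 1/(-13 + 11) = 1/(-2) = -½ ≈ -0.50000)
r(d) = 2 + d (r(d) = d - 1*(-2) = d + 2 = 2 + d)
(3*(3 - 4) + 67)*r(u) = (3*(3 - 4) + 67)*(2 - ½) = (3*(-1) + 67)*(3/2) = (-3 + 67)*(3/2) = 64*(3/2) = 96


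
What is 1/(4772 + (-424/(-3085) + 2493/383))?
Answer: 1181555/5646233757 ≈ 0.00020926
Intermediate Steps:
1/(4772 + (-424/(-3085) + 2493/383)) = 1/(4772 + (-424*(-1/3085) + 2493*(1/383))) = 1/(4772 + (424/3085 + 2493/383)) = 1/(4772 + 7853297/1181555) = 1/(5646233757/1181555) = 1181555/5646233757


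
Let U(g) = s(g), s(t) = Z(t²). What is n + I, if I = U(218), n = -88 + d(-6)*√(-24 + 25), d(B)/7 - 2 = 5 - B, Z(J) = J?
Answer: 47527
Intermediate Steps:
s(t) = t²
U(g) = g²
d(B) = 49 - 7*B (d(B) = 14 + 7*(5 - B) = 14 + (35 - 7*B) = 49 - 7*B)
n = 3 (n = -88 + (49 - 7*(-6))*√(-24 + 25) = -88 + (49 + 42)*√1 = -88 + 91*1 = -88 + 91 = 3)
I = 47524 (I = 218² = 47524)
n + I = 3 + 47524 = 47527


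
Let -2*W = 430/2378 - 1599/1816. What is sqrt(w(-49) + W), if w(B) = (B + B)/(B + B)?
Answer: 3*sqrt(174813743973)/1079612 ≈ 1.1618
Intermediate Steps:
W = 1510771/4318448 (W = -(430/2378 - 1599/1816)/2 = -(430*(1/2378) - 1599*1/1816)/2 = -(215/1189 - 1599/1816)/2 = -1/2*(-1510771/2159224) = 1510771/4318448 ≈ 0.34984)
w(B) = 1 (w(B) = (2*B)/((2*B)) = (2*B)*(1/(2*B)) = 1)
sqrt(w(-49) + W) = sqrt(1 + 1510771/4318448) = sqrt(5829219/4318448) = 3*sqrt(174813743973)/1079612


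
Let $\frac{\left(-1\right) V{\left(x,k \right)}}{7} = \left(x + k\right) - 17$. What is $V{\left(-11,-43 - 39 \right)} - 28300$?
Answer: $-27530$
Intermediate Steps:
$V{\left(x,k \right)} = 119 - 7 k - 7 x$ ($V{\left(x,k \right)} = - 7 \left(\left(x + k\right) - 17\right) = - 7 \left(\left(k + x\right) - 17\right) = - 7 \left(-17 + k + x\right) = 119 - 7 k - 7 x$)
$V{\left(-11,-43 - 39 \right)} - 28300 = \left(119 - 7 \left(-43 - 39\right) - -77\right) - 28300 = \left(119 - 7 \left(-43 - 39\right) + 77\right) - 28300 = \left(119 - -574 + 77\right) - 28300 = \left(119 + 574 + 77\right) - 28300 = 770 - 28300 = -27530$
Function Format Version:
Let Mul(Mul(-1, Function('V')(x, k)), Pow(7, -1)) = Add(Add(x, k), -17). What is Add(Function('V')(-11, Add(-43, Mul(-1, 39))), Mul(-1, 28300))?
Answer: -27530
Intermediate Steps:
Function('V')(x, k) = Add(119, Mul(-7, k), Mul(-7, x)) (Function('V')(x, k) = Mul(-7, Add(Add(x, k), -17)) = Mul(-7, Add(Add(k, x), -17)) = Mul(-7, Add(-17, k, x)) = Add(119, Mul(-7, k), Mul(-7, x)))
Add(Function('V')(-11, Add(-43, Mul(-1, 39))), Mul(-1, 28300)) = Add(Add(119, Mul(-7, Add(-43, Mul(-1, 39))), Mul(-7, -11)), Mul(-1, 28300)) = Add(Add(119, Mul(-7, Add(-43, -39)), 77), -28300) = Add(Add(119, Mul(-7, -82), 77), -28300) = Add(Add(119, 574, 77), -28300) = Add(770, -28300) = -27530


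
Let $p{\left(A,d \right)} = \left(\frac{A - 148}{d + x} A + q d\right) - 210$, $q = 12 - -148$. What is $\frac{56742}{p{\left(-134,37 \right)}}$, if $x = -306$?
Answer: $\frac{7631799}{749101} \approx 10.188$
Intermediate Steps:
$q = 160$ ($q = 12 + 148 = 160$)
$p{\left(A,d \right)} = -210 + 160 d + \frac{A \left(-148 + A\right)}{-306 + d}$ ($p{\left(A,d \right)} = \left(\frac{A - 148}{d - 306} A + 160 d\right) - 210 = \left(\frac{-148 + A}{-306 + d} A + 160 d\right) - 210 = \left(\frac{A \left(-148 + A\right)}{-306 + d} + 160 d\right) - 210 = \left(160 d + \frac{A \left(-148 + A\right)}{-306 + d}\right) - 210 = -210 + 160 d + \frac{A \left(-148 + A\right)}{-306 + d}$)
$\frac{56742}{p{\left(-134,37 \right)}} = \frac{56742}{\frac{1}{-306 + 37} \left(64260 + \left(-134\right)^{2} - 1819290 - -19832 + 160 \cdot 37^{2}\right)} = \frac{56742}{\frac{1}{-269} \left(64260 + 17956 - 1819290 + 19832 + 160 \cdot 1369\right)} = \frac{56742}{\left(- \frac{1}{269}\right) \left(64260 + 17956 - 1819290 + 19832 + 219040\right)} = \frac{56742}{\left(- \frac{1}{269}\right) \left(-1498202\right)} = \frac{56742}{\frac{1498202}{269}} = 56742 \cdot \frac{269}{1498202} = \frac{7631799}{749101}$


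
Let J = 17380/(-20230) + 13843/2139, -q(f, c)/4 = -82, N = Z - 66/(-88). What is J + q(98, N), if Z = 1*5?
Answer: 1443607423/4327197 ≈ 333.61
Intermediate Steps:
Z = 5
N = 23/4 (N = 5 - 66/(-88) = 5 - 66*(-1/88) = 5 + ¾ = 23/4 ≈ 5.7500)
q(f, c) = 328 (q(f, c) = -4*(-82) = 328)
J = 24286807/4327197 (J = 17380*(-1/20230) + 13843*(1/2139) = -1738/2023 + 13843/2139 = 24286807/4327197 ≈ 5.6126)
J + q(98, N) = 24286807/4327197 + 328 = 1443607423/4327197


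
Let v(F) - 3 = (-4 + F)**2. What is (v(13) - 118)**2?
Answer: 1156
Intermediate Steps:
v(F) = 3 + (-4 + F)**2
(v(13) - 118)**2 = ((3 + (-4 + 13)**2) - 118)**2 = ((3 + 9**2) - 118)**2 = ((3 + 81) - 118)**2 = (84 - 118)**2 = (-34)**2 = 1156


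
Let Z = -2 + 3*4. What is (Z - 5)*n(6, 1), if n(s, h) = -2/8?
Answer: -5/4 ≈ -1.2500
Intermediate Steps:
n(s, h) = -¼ (n(s, h) = -2*⅛ = -¼)
Z = 10 (Z = -2 + 12 = 10)
(Z - 5)*n(6, 1) = (10 - 5)*(-¼) = 5*(-¼) = -5/4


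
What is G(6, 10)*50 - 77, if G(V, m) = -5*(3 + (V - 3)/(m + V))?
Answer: -6991/8 ≈ -873.88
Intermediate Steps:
G(V, m) = -15 - 5*(-3 + V)/(V + m) (G(V, m) = -5*(3 + (-3 + V)/(V + m)) = -15 - 5*(-3 + V)/(V + m))
G(6, 10)*50 - 77 = (5*(3 - 4*6 - 3*10)/(6 + 10))*50 - 77 = (5*(3 - 24 - 30)/16)*50 - 77 = (5*(1/16)*(-51))*50 - 77 = -255/16*50 - 77 = -6375/8 - 77 = -6991/8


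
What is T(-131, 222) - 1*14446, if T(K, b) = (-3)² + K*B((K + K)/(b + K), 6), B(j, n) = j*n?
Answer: -1107835/91 ≈ -12174.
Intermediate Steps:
T(K, b) = 9 + 12*K²/(K + b) (T(K, b) = (-3)² + K*(((K + K)/(b + K))*6) = 9 + K*(((2*K)/(K + b))*6) = 9 + K*((2*K/(K + b))*6) = 9 + K*(12*K/(K + b)) = 9 + 12*K²/(K + b))
T(-131, 222) - 1*14446 = 3*(3*(-131) + 3*222 + 4*(-131)²)/(-131 + 222) - 1*14446 = 3*(-393 + 666 + 4*17161)/91 - 14446 = 3*(1/91)*(-393 + 666 + 68644) - 14446 = 3*(1/91)*68917 - 14446 = 206751/91 - 14446 = -1107835/91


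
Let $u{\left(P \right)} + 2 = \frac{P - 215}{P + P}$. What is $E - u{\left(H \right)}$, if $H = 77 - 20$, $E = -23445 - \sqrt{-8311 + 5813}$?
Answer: $- \frac{1336172}{57} - i \sqrt{2498} \approx -23442.0 - 49.98 i$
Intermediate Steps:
$E = -23445 - i \sqrt{2498}$ ($E = -23445 - \sqrt{-2498} = -23445 - i \sqrt{2498} \approx -23445.0 - 49.98 i$)
$H = 57$
$u{\left(P \right)} = -2 + \frac{-215 + P}{2 P}$ ($u{\left(P \right)} = -2 + \frac{P - 215}{P + P} = -2 + \frac{-215 + P}{2 P}$)
$E - u{\left(H \right)} = \left(-23445 - i \sqrt{2498}\right) - \frac{-215 - 171}{2 \cdot 57} = \left(-23445 - i \sqrt{2498}\right) - \frac{1}{2} \cdot \frac{1}{57} \left(-215 - 171\right) = \left(-23445 - i \sqrt{2498}\right) - \frac{1}{2} \cdot \frac{1}{57} \left(-386\right) = \left(-23445 - i \sqrt{2498}\right) - - \frac{193}{57} = \left(-23445 - i \sqrt{2498}\right) + \frac{193}{57} = - \frac{1336172}{57} - i \sqrt{2498}$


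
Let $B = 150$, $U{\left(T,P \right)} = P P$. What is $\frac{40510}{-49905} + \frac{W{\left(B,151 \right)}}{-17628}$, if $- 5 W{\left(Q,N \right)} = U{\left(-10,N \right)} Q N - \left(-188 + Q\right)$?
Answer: $\frac{429491696554}{73310445} \approx 5858.5$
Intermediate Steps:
$U{\left(T,P \right)} = P^{2}$
$W{\left(Q,N \right)} = - \frac{188}{5} + \frac{Q}{5} - \frac{Q N^{3}}{5}$ ($W{\left(Q,N \right)} = - \frac{N^{2} Q N - \left(-188 + Q\right)}{5} = - \frac{Q N^{2} N - \left(-188 + Q\right)}{5} = - \frac{Q N^{3} - \left(-188 + Q\right)}{5} = - \frac{188 - Q + Q N^{3}}{5} = - \frac{188}{5} + \frac{Q}{5} - \frac{Q N^{3}}{5}$)
$\frac{40510}{-49905} + \frac{W{\left(B,151 \right)}}{-17628} = \frac{40510}{-49905} + \frac{- \frac{188}{5} + \frac{1}{5} \cdot 150 - 30 \cdot 151^{3}}{-17628} = 40510 \left(- \frac{1}{49905}\right) + \left(- \frac{188}{5} + 30 - 30 \cdot 3442951\right) \left(- \frac{1}{17628}\right) = - \frac{8102}{9981} + \left(- \frac{188}{5} + 30 - 103288530\right) \left(- \frac{1}{17628}\right) = - \frac{8102}{9981} - - \frac{129110672}{22035} = - \frac{8102}{9981} + \frac{129110672}{22035} = \frac{429491696554}{73310445}$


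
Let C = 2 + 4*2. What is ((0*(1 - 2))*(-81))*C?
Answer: 0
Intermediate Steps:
C = 10 (C = 2 + 8 = 10)
((0*(1 - 2))*(-81))*C = ((0*(1 - 2))*(-81))*10 = ((0*(-1))*(-81))*10 = (0*(-81))*10 = 0*10 = 0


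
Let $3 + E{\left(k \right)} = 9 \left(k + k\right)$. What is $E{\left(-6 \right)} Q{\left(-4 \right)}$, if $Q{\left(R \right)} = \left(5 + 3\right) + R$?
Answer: $-444$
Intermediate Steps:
$Q{\left(R \right)} = 8 + R$
$E{\left(k \right)} = -3 + 18 k$ ($E{\left(k \right)} = -3 + 9 \left(k + k\right) = -3 + 9 \cdot 2 k = -3 + 18 k$)
$E{\left(-6 \right)} Q{\left(-4 \right)} = \left(-3 + 18 \left(-6\right)\right) \left(8 - 4\right) = \left(-3 - 108\right) 4 = \left(-111\right) 4 = -444$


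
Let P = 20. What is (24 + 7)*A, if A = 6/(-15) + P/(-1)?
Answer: -3162/5 ≈ -632.40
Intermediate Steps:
A = -102/5 (A = 6/(-15) + 20/(-1) = 6*(-1/15) + 20*(-1) = -⅖ - 20 = -102/5 ≈ -20.400)
(24 + 7)*A = (24 + 7)*(-102/5) = 31*(-102/5) = -3162/5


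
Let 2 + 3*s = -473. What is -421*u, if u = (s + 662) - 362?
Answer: -178925/3 ≈ -59642.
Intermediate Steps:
s = -475/3 (s = -⅔ + (⅓)*(-473) = -⅔ - 473/3 = -475/3 ≈ -158.33)
u = 425/3 (u = (-475/3 + 662) - 362 = 1511/3 - 362 = 425/3 ≈ 141.67)
-421*u = -421*425/3 = -178925/3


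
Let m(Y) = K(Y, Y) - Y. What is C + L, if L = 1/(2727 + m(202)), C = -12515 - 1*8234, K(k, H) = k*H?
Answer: -899033420/43329 ≈ -20749.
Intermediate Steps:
K(k, H) = H*k
m(Y) = Y² - Y (m(Y) = Y*Y - Y = Y² - Y)
C = -20749 (C = -12515 - 8234 = -20749)
L = 1/43329 (L = 1/(2727 + 202*(-1 + 202)) = 1/(2727 + 202*201) = 1/(2727 + 40602) = 1/43329 ≈ 2.3079e-5)
C + L = -20749 + 1/43329 = -899033420/43329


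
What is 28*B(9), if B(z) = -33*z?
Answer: -8316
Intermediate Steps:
28*B(9) = 28*(-33*9) = 28*(-297) = -8316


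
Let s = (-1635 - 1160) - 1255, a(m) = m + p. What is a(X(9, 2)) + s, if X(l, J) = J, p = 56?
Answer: -3992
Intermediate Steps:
a(m) = 56 + m (a(m) = m + 56 = 56 + m)
s = -4050 (s = -2795 - 1255 = -4050)
a(X(9, 2)) + s = (56 + 2) - 4050 = 58 - 4050 = -3992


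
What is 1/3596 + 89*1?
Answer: 320045/3596 ≈ 89.000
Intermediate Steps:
1/3596 + 89*1 = 1/3596 + 89 = 320045/3596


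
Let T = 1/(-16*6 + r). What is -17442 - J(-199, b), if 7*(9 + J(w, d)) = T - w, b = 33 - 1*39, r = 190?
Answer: -11489621/658 ≈ -17461.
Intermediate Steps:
T = 1/94 (T = 1/(-16*6 + 190) = 1/(-96 + 190) = 1/94 ≈ 0.010638)
b = -6 (b = 33 - 39 = -6)
J(w, d) = -5921/658 - w/7 (J(w, d) = -9 + (1/94 - w)/7 = -9 + (1/658 - w/7) = -5921/658 - w/7)
-17442 - J(-199, b) = -17442 - (-5921/658 - 1/7*(-199)) = -17442 - (-5921/658 + 199/7) = -17442 - 1*12785/658 = -17442 - 12785/658 = -11489621/658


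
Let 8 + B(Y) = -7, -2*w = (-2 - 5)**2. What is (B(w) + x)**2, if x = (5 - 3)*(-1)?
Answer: 289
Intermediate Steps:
w = -49/2 (w = -(-2 - 5)**2/2 = -1/2*(-7)**2 = -1/2*49 = -49/2 ≈ -24.500)
B(Y) = -15 (B(Y) = -8 - 7 = -15)
x = -2 (x = 2*(-1) = -2)
(B(w) + x)**2 = (-15 - 2)**2 = (-17)**2 = 289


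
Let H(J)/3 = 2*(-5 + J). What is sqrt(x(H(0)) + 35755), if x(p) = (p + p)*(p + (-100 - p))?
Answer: sqrt(41755) ≈ 204.34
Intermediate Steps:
H(J) = -30 + 6*J (H(J) = 3*(2*(-5 + J)) = 3*(-10 + 2*J) = -30 + 6*J)
x(p) = -200*p (x(p) = (2*p)*(-100) = -200*p)
sqrt(x(H(0)) + 35755) = sqrt(-200*(-30 + 6*0) + 35755) = sqrt(-200*(-30 + 0) + 35755) = sqrt(-200*(-30) + 35755) = sqrt(6000 + 35755) = sqrt(41755)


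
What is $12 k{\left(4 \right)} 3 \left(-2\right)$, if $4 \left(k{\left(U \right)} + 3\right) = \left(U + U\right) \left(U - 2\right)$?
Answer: $-72$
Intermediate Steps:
$k{\left(U \right)} = -3 + \frac{U \left(-2 + U\right)}{2}$ ($k{\left(U \right)} = -3 + \frac{\left(U + U\right) \left(U - 2\right)}{4} = -3 + \frac{2 U \left(-2 + U\right)}{4} = -3 + \frac{U \left(-2 + U\right)}{2}$)
$12 k{\left(4 \right)} 3 \left(-2\right) = 12 \left(-3 + \frac{4^{2}}{2} - 4\right) 3 \left(-2\right) = 12 \left(-3 + \frac{1}{2} \cdot 16 - 4\right) \left(-6\right) = 12 \left(-3 + 8 - 4\right) \left(-6\right) = 12 \cdot 1 \left(-6\right) = 12 \left(-6\right) = -72$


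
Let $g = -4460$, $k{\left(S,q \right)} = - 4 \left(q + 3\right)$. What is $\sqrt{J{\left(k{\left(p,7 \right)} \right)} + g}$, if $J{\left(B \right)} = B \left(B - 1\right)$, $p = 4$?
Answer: $2 i \sqrt{705} \approx 53.104 i$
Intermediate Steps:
$k{\left(S,q \right)} = -12 - 4 q$ ($k{\left(S,q \right)} = - 4 \left(3 + q\right) = -12 - 4 q$)
$J{\left(B \right)} = B \left(-1 + B\right)$
$\sqrt{J{\left(k{\left(p,7 \right)} \right)} + g} = \sqrt{\left(-12 - 28\right) \left(-1 - 40\right) - 4460} = \sqrt{- 40 \left(-1 - 40\right) - 4460} = \sqrt{\left(-40\right) \left(-41\right) - 4460} = \sqrt{1640 - 4460} = \sqrt{-2820} = 2 i \sqrt{705}$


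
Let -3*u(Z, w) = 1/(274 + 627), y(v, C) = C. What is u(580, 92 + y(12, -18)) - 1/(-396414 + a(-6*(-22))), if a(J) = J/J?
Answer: -393710/1071504339 ≈ -0.00036744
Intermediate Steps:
u(Z, w) = -1/2703 (u(Z, w) = -1/(3*(274 + 627)) = -⅓/901 = -⅓*1/901 = -1/2703)
a(J) = 1
u(580, 92 + y(12, -18)) - 1/(-396414 + a(-6*(-22))) = -1/2703 - 1/(-396414 + 1) = -1/2703 - 1/(-396413) = -1/2703 - 1*(-1/396413) = -1/2703 + 1/396413 = -393710/1071504339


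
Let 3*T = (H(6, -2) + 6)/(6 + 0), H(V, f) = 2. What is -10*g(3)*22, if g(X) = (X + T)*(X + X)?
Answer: -13640/3 ≈ -4546.7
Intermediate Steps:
T = 4/9 (T = ((2 + 6)/(6 + 0))/3 = (8/6)/3 = (8*(1/6))/3 = (1/3)*(4/3) = 4/9 ≈ 0.44444)
g(X) = 2*X*(4/9 + X) (g(X) = (X + 4/9)*(X + X) = (4/9 + X)*(2*X) = 2*X*(4/9 + X))
-10*g(3)*22 = -20*3*(4 + 9*3)/9*22 = -20*3*(4 + 27)/9*22 = -20*3*31/9*22 = -10*62/3*22 = -620/3*22 = -13640/3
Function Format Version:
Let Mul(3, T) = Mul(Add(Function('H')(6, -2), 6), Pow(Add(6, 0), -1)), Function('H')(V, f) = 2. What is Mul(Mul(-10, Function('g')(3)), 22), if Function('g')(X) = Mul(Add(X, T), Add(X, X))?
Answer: Rational(-13640, 3) ≈ -4546.7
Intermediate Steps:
T = Rational(4, 9) (T = Mul(Rational(1, 3), Mul(Add(2, 6), Pow(Add(6, 0), -1))) = Mul(Rational(1, 3), Mul(8, Pow(6, -1))) = Mul(Rational(1, 3), Mul(8, Rational(1, 6))) = Mul(Rational(1, 3), Rational(4, 3)) = Rational(4, 9) ≈ 0.44444)
Function('g')(X) = Mul(2, X, Add(Rational(4, 9), X)) (Function('g')(X) = Mul(Add(X, Rational(4, 9)), Add(X, X)) = Mul(Add(Rational(4, 9), X), Mul(2, X)) = Mul(2, X, Add(Rational(4, 9), X)))
Mul(Mul(-10, Function('g')(3)), 22) = Mul(Mul(-10, Mul(Rational(2, 9), 3, Add(4, Mul(9, 3)))), 22) = Mul(Mul(-10, Mul(Rational(2, 9), 3, Add(4, 27))), 22) = Mul(Mul(-10, Mul(Rational(2, 9), 3, 31)), 22) = Mul(Mul(-10, Rational(62, 3)), 22) = Mul(Rational(-620, 3), 22) = Rational(-13640, 3)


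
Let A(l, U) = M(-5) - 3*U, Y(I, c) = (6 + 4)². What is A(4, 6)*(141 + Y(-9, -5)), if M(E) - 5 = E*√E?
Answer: -3133 - 1205*I*√5 ≈ -3133.0 - 2694.5*I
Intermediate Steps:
M(E) = 5 + E^(3/2) (M(E) = 5 + E*√E = 5 + E^(3/2))
Y(I, c) = 100 (Y(I, c) = 10² = 100)
A(l, U) = 5 - 3*U - 5*I*√5 (A(l, U) = (5 + (-5)^(3/2)) - 3*U = (5 - 5*I*√5) - 3*U = 5 - 3*U - 5*I*√5)
A(4, 6)*(141 + Y(-9, -5)) = (5 - 3*6 - 5*I*√5)*(141 + 100) = (5 - 18 - 5*I*√5)*241 = (-13 - 5*I*√5)*241 = -3133 - 1205*I*√5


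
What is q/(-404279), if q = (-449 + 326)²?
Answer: -15129/404279 ≈ -0.037422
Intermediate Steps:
q = 15129 (q = (-123)² = 15129)
q/(-404279) = 15129/(-404279) = 15129*(-1/404279) = -15129/404279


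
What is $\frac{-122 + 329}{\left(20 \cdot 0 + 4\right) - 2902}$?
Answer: $- \frac{1}{14} \approx -0.071429$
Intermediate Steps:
$\frac{-122 + 329}{\left(20 \cdot 0 + 4\right) - 2902} = \frac{207}{\left(0 + 4\right) - 2902} = \frac{207}{4 - 2902} = \frac{207}{-2898} = 207 \left(- \frac{1}{2898}\right) = - \frac{1}{14}$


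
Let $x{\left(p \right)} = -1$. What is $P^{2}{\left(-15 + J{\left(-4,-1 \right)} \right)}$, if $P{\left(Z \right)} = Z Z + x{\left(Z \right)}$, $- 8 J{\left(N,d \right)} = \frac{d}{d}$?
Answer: $\frac{212488929}{4096} \approx 51877.0$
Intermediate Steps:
$J{\left(N,d \right)} = - \frac{1}{8}$ ($J{\left(N,d \right)} = - \frac{d \frac{1}{d}}{8} = \left(- \frac{1}{8}\right) 1 = - \frac{1}{8}$)
$P{\left(Z \right)} = -1 + Z^{2}$ ($P{\left(Z \right)} = Z Z - 1 = Z^{2} - 1 = -1 + Z^{2}$)
$P^{2}{\left(-15 + J{\left(-4,-1 \right)} \right)} = \left(-1 + \left(-15 - \frac{1}{8}\right)^{2}\right)^{2} = \left(-1 + \left(- \frac{121}{8}\right)^{2}\right)^{2} = \left(-1 + \frac{14641}{64}\right)^{2} = \left(\frac{14577}{64}\right)^{2} = \frac{212488929}{4096}$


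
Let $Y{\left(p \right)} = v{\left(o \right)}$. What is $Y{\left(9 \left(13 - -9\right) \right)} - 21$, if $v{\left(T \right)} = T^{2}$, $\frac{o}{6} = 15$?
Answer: $8079$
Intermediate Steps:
$o = 90$ ($o = 6 \cdot 15 = 90$)
$Y{\left(p \right)} = 8100$ ($Y{\left(p \right)} = 90^{2} = 8100$)
$Y{\left(9 \left(13 - -9\right) \right)} - 21 = 8100 - 21 = 8079$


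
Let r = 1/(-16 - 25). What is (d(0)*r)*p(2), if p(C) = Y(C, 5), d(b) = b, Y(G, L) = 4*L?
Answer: 0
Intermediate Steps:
p(C) = 20 (p(C) = 4*5 = 20)
r = -1/41 (r = 1/(-41) = -1/41 ≈ -0.024390)
(d(0)*r)*p(2) = (0*(-1/41))*20 = 0*20 = 0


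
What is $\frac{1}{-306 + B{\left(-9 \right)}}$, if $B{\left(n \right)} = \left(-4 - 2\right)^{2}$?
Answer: $- \frac{1}{270} \approx -0.0037037$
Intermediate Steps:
$B{\left(n \right)} = 36$ ($B{\left(n \right)} = \left(-6\right)^{2} = 36$)
$\frac{1}{-306 + B{\left(-9 \right)}} = \frac{1}{-306 + 36} = \frac{1}{-270} = - \frac{1}{270}$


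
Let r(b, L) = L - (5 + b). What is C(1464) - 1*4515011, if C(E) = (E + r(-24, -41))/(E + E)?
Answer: -6609975383/1464 ≈ -4.5150e+6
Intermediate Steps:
r(b, L) = -5 + L - b (r(b, L) = L + (-5 - b) = -5 + L - b)
C(E) = (-22 + E)/(2*E) (C(E) = (E + (-5 - 41 - 1*(-24)))/(E + E) = (E + (-5 - 41 + 24))/((2*E)) = (E - 22)*(1/(2*E)) = (-22 + E)*(1/(2*E)) = (-22 + E)/(2*E))
C(1464) - 1*4515011 = (1/2)*(-22 + 1464)/1464 - 1*4515011 = (1/2)*(1/1464)*1442 - 4515011 = 721/1464 - 4515011 = -6609975383/1464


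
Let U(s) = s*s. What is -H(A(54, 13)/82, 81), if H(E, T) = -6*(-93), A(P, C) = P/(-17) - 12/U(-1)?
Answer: -558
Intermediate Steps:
U(s) = s²
A(P, C) = -12 - P/17 (A(P, C) = P/(-17) - 12/((-1)²) = P*(-1/17) - 12/1 = -P/17 - 12*1 = -P/17 - 12 = -12 - P/17)
H(E, T) = 558
-H(A(54, 13)/82, 81) = -1*558 = -558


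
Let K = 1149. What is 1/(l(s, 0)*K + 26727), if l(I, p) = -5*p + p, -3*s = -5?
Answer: 1/26727 ≈ 3.7415e-5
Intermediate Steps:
s = 5/3 (s = -1/3*(-5) = 5/3 ≈ 1.6667)
l(I, p) = -4*p
1/(l(s, 0)*K + 26727) = 1/(-4*0*1149 + 26727) = 1/(0*1149 + 26727) = 1/(0 + 26727) = 1/26727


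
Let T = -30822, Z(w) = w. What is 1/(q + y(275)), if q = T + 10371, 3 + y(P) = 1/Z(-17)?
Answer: -17/347719 ≈ -4.8890e-5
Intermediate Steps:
y(P) = -52/17 (y(P) = -3 + 1/(-17) = -3 - 1/17 = -52/17)
q = -20451 (q = -30822 + 10371 = -20451)
1/(q + y(275)) = 1/(-20451 - 52/17) = 1/(-347719/17) = -17/347719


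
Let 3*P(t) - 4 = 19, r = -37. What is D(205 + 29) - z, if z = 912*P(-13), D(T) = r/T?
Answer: -1636165/234 ≈ -6992.2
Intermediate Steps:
P(t) = 23/3 (P(t) = 4/3 + (⅓)*19 = 4/3 + 19/3 = 23/3)
D(T) = -37/T
z = 6992 (z = 912*(23/3) = 6992)
D(205 + 29) - z = -37/(205 + 29) - 1*6992 = -37/234 - 6992 = -1636165/234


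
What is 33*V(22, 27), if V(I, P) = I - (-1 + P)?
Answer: -132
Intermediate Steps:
V(I, P) = 1 + I - P (V(I, P) = I + (1 - P) = 1 + I - P)
33*V(22, 27) = 33*(1 + 22 - 1*27) = 33*(1 + 22 - 27) = 33*(-4) = -132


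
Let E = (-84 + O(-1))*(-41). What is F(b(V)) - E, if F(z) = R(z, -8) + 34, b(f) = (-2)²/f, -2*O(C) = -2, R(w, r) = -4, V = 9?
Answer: -3373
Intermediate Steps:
O(C) = 1 (O(C) = -½*(-2) = 1)
b(f) = 4/f
F(z) = 30 (F(z) = -4 + 34 = 30)
E = 3403 (E = (-84 + 1)*(-41) = -83*(-41) = 3403)
F(b(V)) - E = 30 - 1*3403 = 30 - 3403 = -3373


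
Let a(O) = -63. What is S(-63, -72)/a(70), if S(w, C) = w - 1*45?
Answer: 12/7 ≈ 1.7143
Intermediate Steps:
S(w, C) = -45 + w (S(w, C) = w - 45 = -45 + w)
S(-63, -72)/a(70) = (-45 - 63)/(-63) = -108*(-1/63) = 12/7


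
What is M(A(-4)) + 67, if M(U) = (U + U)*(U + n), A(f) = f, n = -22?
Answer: 275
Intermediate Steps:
M(U) = 2*U*(-22 + U) (M(U) = (U + U)*(U - 22) = (2*U)*(-22 + U) = 2*U*(-22 + U))
M(A(-4)) + 67 = 2*(-4)*(-22 - 4) + 67 = 2*(-4)*(-26) + 67 = 208 + 67 = 275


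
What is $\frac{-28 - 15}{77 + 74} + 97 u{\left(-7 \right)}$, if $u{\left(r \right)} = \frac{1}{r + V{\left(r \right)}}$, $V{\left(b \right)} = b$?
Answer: $- \frac{15249}{2114} \approx -7.2133$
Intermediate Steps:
$u{\left(r \right)} = \frac{1}{2 r}$ ($u{\left(r \right)} = \frac{1}{r + r} = \frac{1}{2 r}$)
$\frac{-28 - 15}{77 + 74} + 97 u{\left(-7 \right)} = \frac{-28 - 15}{77 + 74} + 97 \frac{1}{2 \left(-7\right)} = - \frac{43}{151} + 97 \cdot \frac{1}{2} \left(- \frac{1}{7}\right) = \left(-43\right) \frac{1}{151} + 97 \left(- \frac{1}{14}\right) = - \frac{43}{151} - \frac{97}{14} = - \frac{15249}{2114}$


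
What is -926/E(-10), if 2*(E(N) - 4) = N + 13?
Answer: -1852/11 ≈ -168.36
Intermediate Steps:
E(N) = 21/2 + N/2 (E(N) = 4 + (N + 13)/2 = 4 + (13 + N)/2 = 4 + (13/2 + N/2) = 21/2 + N/2)
-926/E(-10) = -926/(21/2 + (1/2)*(-10)) = -926/(21/2 - 5) = -926/11/2 = -926*2/11 = -1852/11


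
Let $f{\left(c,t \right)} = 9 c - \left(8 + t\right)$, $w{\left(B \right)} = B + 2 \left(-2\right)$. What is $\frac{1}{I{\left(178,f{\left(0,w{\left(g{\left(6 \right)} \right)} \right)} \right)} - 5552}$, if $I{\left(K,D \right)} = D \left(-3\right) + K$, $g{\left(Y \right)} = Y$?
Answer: $- \frac{1}{5344} \approx -0.00018713$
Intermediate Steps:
$w{\left(B \right)} = -4 + B$ ($w{\left(B \right)} = B - 4 = -4 + B$)
$f{\left(c,t \right)} = -8 - t + 9 c$
$I{\left(K,D \right)} = K - 3 D$ ($I{\left(K,D \right)} = - 3 D + K = K - 3 D$)
$\frac{1}{I{\left(178,f{\left(0,w{\left(g{\left(6 \right)} \right)} \right)} \right)} - 5552} = \frac{1}{\left(178 - 3 \left(-8 - \left(-4 + 6\right) + 9 \cdot 0\right)\right) - 5552} = \frac{1}{\left(178 - 3 \left(-8 - 2 + 0\right)\right) - 5552} = \frac{1}{\left(178 - -30\right) - 5552} = \frac{1}{\left(178 + 30\right) - 5552} = \frac{1}{208 - 5552} = \frac{1}{-5344} = - \frac{1}{5344}$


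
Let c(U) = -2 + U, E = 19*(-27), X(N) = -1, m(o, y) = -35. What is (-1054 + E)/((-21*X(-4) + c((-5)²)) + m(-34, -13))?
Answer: -1567/9 ≈ -174.11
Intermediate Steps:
E = -513
(-1054 + E)/((-21*X(-4) + c((-5)²)) + m(-34, -13)) = (-1054 - 513)/((-21*(-1) + (-2 + (-5)²)) - 35) = -1567/((21 + (-2 + 25)) - 35) = -1567/((21 + 23) - 35) = -1567/(44 - 35) = -1567/9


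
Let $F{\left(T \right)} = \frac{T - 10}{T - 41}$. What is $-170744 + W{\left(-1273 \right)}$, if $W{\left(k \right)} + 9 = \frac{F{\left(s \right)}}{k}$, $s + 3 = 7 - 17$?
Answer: $- \frac{11737902749}{68742} \approx -1.7075 \cdot 10^{5}$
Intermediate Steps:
$s = -13$ ($s = -3 + \left(7 - 17\right) = -3 - 10 = -13$)
$F{\left(T \right)} = \frac{-10 + T}{-41 + T}$
$W{\left(k \right)} = -9 + \frac{23}{54 k}$ ($W{\left(k \right)} = -9 + \frac{\frac{1}{-41 - 13} \left(-10 - 13\right)}{k} = -9 + \frac{\frac{1}{-54} \left(-23\right)}{k} = -9 + \frac{\left(- \frac{1}{54}\right) \left(-23\right)}{k} = -9 + \frac{23}{54 k}$)
$-170744 + W{\left(-1273 \right)} = -170744 - \left(9 - \frac{23}{54 \left(-1273\right)}\right) = -170744 + \left(-9 + \frac{23}{54} \left(- \frac{1}{1273}\right)\right) = -170744 - \frac{618701}{68742} = - \frac{11737902749}{68742}$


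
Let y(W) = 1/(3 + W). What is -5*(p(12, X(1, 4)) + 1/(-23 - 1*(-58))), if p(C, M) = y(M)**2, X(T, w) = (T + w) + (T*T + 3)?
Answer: -179/1008 ≈ -0.17758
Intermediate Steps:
X(T, w) = 3 + T + w + T**2 (X(T, w) = (T + w) + (T**2 + 3) = (T + w) + (3 + T**2) = 3 + T + w + T**2)
p(C, M) = (3 + M)**(-2) (p(C, M) = (1/(3 + M))**2 = (3 + M)**(-2))
-5*(p(12, X(1, 4)) + 1/(-23 - 1*(-58))) = -5*((3 + (3 + 1 + 4 + 1**2))**(-2) + 1/(-23 - 1*(-58))) = -5*((3 + (3 + 1 + 4 + 1))**(-2) + 1/(-23 + 58)) = -5*((3 + 9)**(-2) + 1/35) = -5*(12**(-2) + 1/35) = -5*(1/144 + 1/35) = -5*179/5040 = -179/1008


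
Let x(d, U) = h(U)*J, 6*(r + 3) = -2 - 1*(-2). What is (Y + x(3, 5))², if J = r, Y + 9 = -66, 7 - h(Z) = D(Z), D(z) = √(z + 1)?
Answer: 9270 - 576*√6 ≈ 7859.1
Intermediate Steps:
D(z) = √(1 + z)
h(Z) = 7 - √(1 + Z)
Y = -75 (Y = -9 - 66 = -75)
r = -3 (r = -3 + (-2 - 1*(-2))/6 = -3 + (-2 + 2)/6 = -3 + (⅙)*0 = -3 + 0 = -3)
J = -3
x(d, U) = -21 + 3*√(1 + U) (x(d, U) = (7 - √(1 + U))*(-3) = -21 + 3*√(1 + U))
(Y + x(3, 5))² = (-75 + (-21 + 3*√(1 + 5)))² = (-75 + (-21 + 3*√6))² = (-96 + 3*√6)²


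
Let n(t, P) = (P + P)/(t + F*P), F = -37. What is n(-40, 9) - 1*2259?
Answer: -842625/373 ≈ -2259.0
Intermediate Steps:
n(t, P) = 2*P/(t - 37*P) (n(t, P) = (P + P)/(t - 37*P) = (2*P)/(t - 37*P) = 2*P/(t - 37*P))
n(-40, 9) - 1*2259 = 2*9/(-40 - 37*9) - 1*2259 = 2*9/(-40 - 333) - 2259 = 2*9/(-373) - 2259 = 2*9*(-1/373) - 2259 = -18/373 - 2259 = -842625/373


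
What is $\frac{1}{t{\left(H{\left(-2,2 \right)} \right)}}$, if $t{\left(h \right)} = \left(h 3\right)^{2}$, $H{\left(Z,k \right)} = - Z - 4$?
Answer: $\frac{1}{36} \approx 0.027778$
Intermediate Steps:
$H{\left(Z,k \right)} = -4 - Z$
$t{\left(h \right)} = 9 h^{2}$ ($t{\left(h \right)} = \left(3 h\right)^{2} = 9 h^{2}$)
$\frac{1}{t{\left(H{\left(-2,2 \right)} \right)}} = \frac{1}{9 \left(-4 - -2\right)^{2}} = \frac{1}{9 \left(-4 + 2\right)^{2}} = \frac{1}{9 \left(-2\right)^{2}} = \frac{1}{9 \cdot 4} = \frac{1}{36}$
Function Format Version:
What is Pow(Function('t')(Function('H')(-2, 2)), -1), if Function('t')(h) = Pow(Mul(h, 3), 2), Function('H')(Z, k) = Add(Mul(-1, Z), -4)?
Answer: Rational(1, 36) ≈ 0.027778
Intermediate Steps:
Function('H')(Z, k) = Add(-4, Mul(-1, Z))
Function('t')(h) = Mul(9, Pow(h, 2)) (Function('t')(h) = Pow(Mul(3, h), 2) = Mul(9, Pow(h, 2)))
Pow(Function('t')(Function('H')(-2, 2)), -1) = Pow(Mul(9, Pow(Add(-4, Mul(-1, -2)), 2)), -1) = Pow(Mul(9, Pow(Add(-4, 2), 2)), -1) = Pow(Mul(9, Pow(-2, 2)), -1) = Pow(Mul(9, 4), -1) = Pow(36, -1) = Rational(1, 36)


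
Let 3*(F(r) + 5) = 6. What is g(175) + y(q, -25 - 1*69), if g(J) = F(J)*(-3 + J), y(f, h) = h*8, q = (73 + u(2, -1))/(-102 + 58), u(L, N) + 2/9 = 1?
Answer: -1268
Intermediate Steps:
u(L, N) = 7/9 (u(L, N) = -2/9 + 1 = 7/9)
F(r) = -3 (F(r) = -5 + (1/3)*6 = -5 + 2 = -3)
q = -166/99 (q = (73 + 7/9)/(-102 + 58) = (664/9)/(-44) = (664/9)*(-1/44) = -166/99 ≈ -1.6768)
y(f, h) = 8*h
g(J) = 9 - 3*J (g(J) = -3*(-3 + J) = 9 - 3*J)
g(175) + y(q, -25 - 1*69) = (9 - 3*175) + 8*(-25 - 1*69) = (9 - 525) + 8*(-25 - 69) = -516 + 8*(-94) = -516 - 752 = -1268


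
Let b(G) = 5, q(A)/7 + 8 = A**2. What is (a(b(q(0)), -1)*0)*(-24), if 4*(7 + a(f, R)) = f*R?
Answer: 0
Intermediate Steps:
q(A) = -56 + 7*A**2
a(f, R) = -7 + R*f/4 (a(f, R) = -7 + (f*R)/4 = -7 + (R*f)/4 = -7 + R*f/4)
(a(b(q(0)), -1)*0)*(-24) = ((-7 + (1/4)*(-1)*5)*0)*(-24) = ((-7 - 5/4)*0)*(-24) = -33/4*0*(-24) = 0*(-24) = 0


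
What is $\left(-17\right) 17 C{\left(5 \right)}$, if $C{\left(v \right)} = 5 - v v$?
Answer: $5780$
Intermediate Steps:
$C{\left(v \right)} = 5 - v^{2}$
$\left(-17\right) 17 C{\left(5 \right)} = \left(-17\right) 17 \left(5 - 5^{2}\right) = - 289 \left(5 - 25\right) = \left(-289\right) \left(-20\right) = 5780$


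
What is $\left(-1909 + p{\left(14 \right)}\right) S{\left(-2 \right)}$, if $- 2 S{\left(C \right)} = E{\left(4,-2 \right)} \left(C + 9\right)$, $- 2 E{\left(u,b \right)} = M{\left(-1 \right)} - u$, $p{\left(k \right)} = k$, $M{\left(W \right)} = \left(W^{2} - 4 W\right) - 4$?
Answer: $\frac{39795}{4} \approx 9948.8$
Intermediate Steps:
$M{\left(W \right)} = -4 + W^{2} - 4 W$
$E{\left(u,b \right)} = - \frac{1}{2} + \frac{u}{2}$ ($E{\left(u,b \right)} = - \frac{\left(-4 + \left(-1\right)^{2} - -4\right) - u}{2} = - \frac{\left(-4 + 1 + 4\right) - u}{2} = - \frac{1 - u}{2} = - \frac{1}{2} + \frac{u}{2}$)
$S{\left(C \right)} = - \frac{27}{4} - \frac{3 C}{4}$ ($S{\left(C \right)} = - \frac{\left(- \frac{1}{2} + \frac{1}{2} \cdot 4\right) \left(C + 9\right)}{2} = - \frac{\left(- \frac{1}{2} + 2\right) \left(9 + C\right)}{2} = - \frac{\frac{3}{2} \left(9 + C\right)}{2} = - \frac{\frac{27}{2} + \frac{3 C}{2}}{2} = - \frac{27}{4} - \frac{3 C}{4}$)
$\left(-1909 + p{\left(14 \right)}\right) S{\left(-2 \right)} = \left(-1909 + 14\right) \left(- \frac{27}{4} - - \frac{3}{2}\right) = - 1895 \left(- \frac{27}{4} + \frac{3}{2}\right) = \left(-1895\right) \left(- \frac{21}{4}\right) = \frac{39795}{4}$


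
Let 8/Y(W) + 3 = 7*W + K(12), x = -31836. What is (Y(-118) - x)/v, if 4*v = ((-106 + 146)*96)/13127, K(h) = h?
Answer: 85358330627/196080 ≈ 4.3532e+5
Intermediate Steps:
Y(W) = 8/(9 + 7*W) (Y(W) = 8/(-3 + (7*W + 12)) = 8/(-3 + (12 + 7*W)) = 8/(9 + 7*W))
v = 960/13127 (v = (((-106 + 146)*96)/13127)/4 = ((40*96)*(1/13127))/4 = (3840*(1/13127))/4 = (¼)*(3840/13127) = 960/13127 ≈ 0.073132)
(Y(-118) - x)/v = (8/(9 + 7*(-118)) - 1*(-31836))/(960/13127) = (8/(9 - 826) + 31836)*(13127/960) = (8/(-817) + 31836)*(13127/960) = (8*(-1/817) + 31836)*(13127/960) = (-8/817 + 31836)*(13127/960) = (26010004/817)*(13127/960) = 85358330627/196080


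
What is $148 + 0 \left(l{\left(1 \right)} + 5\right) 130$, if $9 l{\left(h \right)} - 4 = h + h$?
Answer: $148$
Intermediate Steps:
$l{\left(h \right)} = \frac{4}{9} + \frac{2 h}{9}$ ($l{\left(h \right)} = \frac{4}{9} + \frac{h + h}{9} = \frac{4}{9} + \frac{2 h}{9}$)
$148 + 0 \left(l{\left(1 \right)} + 5\right) 130 = 148 + 0 \left(\left(\frac{4}{9} + \frac{2}{9} \cdot 1\right) + 5\right) 130 = 148 + 0 \left(\left(\frac{4}{9} + \frac{2}{9}\right) + 5\right) 130 = 148 + 0 \left(\frac{2}{3} + 5\right) 130 = 148 + 0 \cdot \frac{17}{3} \cdot 130 = 148 + 0 \cdot 130 = 148 + 0 = 148$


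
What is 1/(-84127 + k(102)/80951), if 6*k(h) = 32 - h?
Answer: -242853/20430494366 ≈ -1.1887e-5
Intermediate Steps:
k(h) = 16/3 - h/6 (k(h) = (32 - h)/6 = 16/3 - h/6)
1/(-84127 + k(102)/80951) = 1/(-84127 + (16/3 - 1/6*102)/80951) = 1/(-84127 + (16/3 - 17)*(1/80951)) = 1/(-84127 - 35/3*1/80951) = 1/(-84127 - 35/242853) = 1/(-20430494366/242853) = -242853/20430494366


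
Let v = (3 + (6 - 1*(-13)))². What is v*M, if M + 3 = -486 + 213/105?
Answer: -8249296/35 ≈ -2.3569e+5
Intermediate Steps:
M = -17044/35 (M = -3 + (-486 + 213/105) = -3 + (-486 + 213*(1/105)) = -3 + (-486 + 71/35) = -3 - 16939/35 = -17044/35 ≈ -486.97)
v = 484 (v = (3 + (6 + 13))² = (3 + 19)² = 22² = 484)
v*M = 484*(-17044/35) = -8249296/35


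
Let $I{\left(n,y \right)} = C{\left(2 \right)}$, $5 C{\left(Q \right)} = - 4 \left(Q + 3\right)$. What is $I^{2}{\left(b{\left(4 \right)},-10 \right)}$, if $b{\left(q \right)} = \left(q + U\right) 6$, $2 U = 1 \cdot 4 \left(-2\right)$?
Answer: $16$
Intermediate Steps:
$U = -4$ ($U = \frac{1 \cdot 4 \left(-2\right)}{2} = \frac{4 \left(-2\right)}{2} = \frac{1}{2} \left(-8\right) = -4$)
$C{\left(Q \right)} = - \frac{12}{5} - \frac{4 Q}{5}$ ($C{\left(Q \right)} = \frac{\left(-4\right) \left(Q + 3\right)}{5} = \frac{\left(-4\right) \left(3 + Q\right)}{5} = \frac{-12 - 4 Q}{5} = - \frac{12}{5} - \frac{4 Q}{5}$)
$b{\left(q \right)} = -24 + 6 q$ ($b{\left(q \right)} = \left(q - 4\right) 6 = \left(-4 + q\right) 6 = -24 + 6 q$)
$I{\left(n,y \right)} = -4$ ($I{\left(n,y \right)} = - \frac{12}{5} - \frac{8}{5} = -4$)
$I^{2}{\left(b{\left(4 \right)},-10 \right)} = \left(-4\right)^{2} = 16$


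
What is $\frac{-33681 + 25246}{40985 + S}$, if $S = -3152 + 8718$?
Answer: $- \frac{8435}{46551} \approx -0.1812$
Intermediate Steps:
$S = 5566$
$\frac{-33681 + 25246}{40985 + S} = \frac{-33681 + 25246}{40985 + 5566} = - \frac{8435}{46551}$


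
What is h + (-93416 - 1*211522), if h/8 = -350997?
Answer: -3112914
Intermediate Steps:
h = -2807976 (h = 8*(-350997) = -2807976)
h + (-93416 - 1*211522) = -2807976 + (-93416 - 1*211522) = -2807976 + (-93416 - 211522) = -2807976 - 304938 = -3112914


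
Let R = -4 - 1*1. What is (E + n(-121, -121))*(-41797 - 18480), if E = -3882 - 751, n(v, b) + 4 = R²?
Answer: 277997524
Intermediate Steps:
R = -5 (R = -4 - 1 = -5)
n(v, b) = 21 (n(v, b) = -4 + (-5)² = -4 + 25 = 21)
E = -4633
(E + n(-121, -121))*(-41797 - 18480) = (-4633 + 21)*(-41797 - 18480) = -4612*(-60277) = 277997524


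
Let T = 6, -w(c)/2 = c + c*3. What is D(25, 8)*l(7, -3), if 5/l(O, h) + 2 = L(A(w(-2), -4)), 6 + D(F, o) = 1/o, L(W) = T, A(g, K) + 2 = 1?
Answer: -235/32 ≈ -7.3438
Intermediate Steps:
w(c) = -8*c (w(c) = -2*(c + c*3) = -2*(c + 3*c) = -8*c)
A(g, K) = -1 (A(g, K) = -2 + 1 = -1)
L(W) = 6
D(F, o) = -6 + 1/o
l(O, h) = 5/4 (l(O, h) = 5/(-2 + 6) = 5/4)
D(25, 8)*l(7, -3) = (-6 + 1/8)*(5/4) = -47/8*5/4 = -235/32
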